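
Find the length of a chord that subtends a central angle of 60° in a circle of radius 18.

Chord length = 2r sin(θ/2)
= 2 × 18 × sin(60°/2)
= 2 × 18 × sin(30°)
= 18

18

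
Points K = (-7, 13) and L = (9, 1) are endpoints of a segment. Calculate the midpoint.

The midpoint is the average of the coordinates:
x: (-7 + 9)/2 = 1
y: (13 + 1)/2 = 7
Midpoint = (1, 7)

(1, 7)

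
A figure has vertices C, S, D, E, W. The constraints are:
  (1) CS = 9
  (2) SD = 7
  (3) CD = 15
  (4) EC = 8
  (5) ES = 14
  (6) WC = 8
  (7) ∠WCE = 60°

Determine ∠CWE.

Step 1: By the law of cosines on triangle WCE: WE² = 8² + 8² − 2·8·8·cos(60°) = 64, so WE = 8.
Step 2: By the inverse law of cosines on triangle CWE: cos(∠CWE) = (8² + 8² − 8²) / (2·8·8) = 64/128 = 0.5, so ∠CWE = 60°.

Therefore, the measure of angle ∠CWE = 60°.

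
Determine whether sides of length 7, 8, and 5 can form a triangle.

Yes.
The triangle inequality requires that the sum of any two sides exceeds the third.
Here 5 + 7 = 12 > 8, so the condition is met.

Yes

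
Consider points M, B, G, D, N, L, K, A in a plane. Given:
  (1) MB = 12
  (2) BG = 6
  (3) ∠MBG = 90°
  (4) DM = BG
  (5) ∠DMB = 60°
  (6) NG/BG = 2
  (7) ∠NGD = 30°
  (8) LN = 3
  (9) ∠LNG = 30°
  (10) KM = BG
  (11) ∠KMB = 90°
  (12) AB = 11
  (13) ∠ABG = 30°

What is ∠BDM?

From the given relations: DM = BG = 6.
Step 1: By the law of cosines on triangle DMB: DB² = 6² + 12² − 2·6·12·cos(60°) = 108, so DB = 6·√3.
Step 2: By the inverse law of cosines on triangle BDM: cos(∠BDM) = ((6·√3)² + 6² − 12²) / (2·6·√3·6) = 0/124.71 = 0, so ∠BDM = 90°.

Therefore, the measure of angle ∠BDM = 90°.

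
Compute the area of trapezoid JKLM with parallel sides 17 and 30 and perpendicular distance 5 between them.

Area = (17 + 30) * 5 / 2 = 235 / 2 = 235/2

235/2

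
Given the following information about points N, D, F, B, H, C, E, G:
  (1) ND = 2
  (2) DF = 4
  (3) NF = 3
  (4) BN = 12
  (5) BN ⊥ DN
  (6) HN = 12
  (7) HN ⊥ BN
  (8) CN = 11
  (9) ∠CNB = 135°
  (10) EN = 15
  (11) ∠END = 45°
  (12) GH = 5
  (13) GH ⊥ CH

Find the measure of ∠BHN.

Step 1: By the law of cosines on triangle HNB: HB² = 12² + 12² − 2·12·12·cos(90°) = 288, so HB = 12·√2.
Step 2: By the inverse law of cosines on triangle BHN: cos(∠BHN) = ((12·√2)² + 12² − 12²) / (2·12·√2·12) = 288/407.29 = 0.7071, so ∠BHN = 45°.

Therefore, the measure of angle ∠BHN = 45°.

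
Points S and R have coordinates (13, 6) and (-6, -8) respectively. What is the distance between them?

d = sqrt((-19)^2 + (-14)^2) = sqrt(557)

sqrt(557)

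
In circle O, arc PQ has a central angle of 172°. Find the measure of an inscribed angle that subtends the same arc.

By the inscribed angle theorem, the inscribed angle is half the central angle.
Inscribed angle = 172° / 2 = 86°

86°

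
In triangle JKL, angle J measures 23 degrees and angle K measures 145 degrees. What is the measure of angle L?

angle L = 180 - 23 - 145 = 12 degrees.

12 degrees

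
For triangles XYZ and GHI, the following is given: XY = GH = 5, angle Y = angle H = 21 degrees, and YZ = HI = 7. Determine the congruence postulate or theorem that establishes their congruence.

The given information matches SAS: Two pairs of corresponding sides and the included angle are equal (Side-Angle-Side).

SAS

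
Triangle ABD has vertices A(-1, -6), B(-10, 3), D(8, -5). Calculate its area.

Shoelace: Area = (1/2)|-1(3--5) + -10(-5--6) + 8(-6-3)| = (1/2)(90) = 45

45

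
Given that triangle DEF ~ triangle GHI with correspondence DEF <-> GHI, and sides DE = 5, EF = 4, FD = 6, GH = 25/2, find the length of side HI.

Similar triangles have proportional sides. Setting up the proportion:
GH / DE = HI / EF
25/2 / 5 = HI / 4
HI = 4 * 25/2 / 5 = 10.

10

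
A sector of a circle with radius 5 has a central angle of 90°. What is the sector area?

The full circle has area πr² = π(5)² = 25*pi.
The sector covers 90° out of 360°, a fraction of 1/4.
Sector area = 25*pi × 1/4 = 25*pi/4.

25*pi/4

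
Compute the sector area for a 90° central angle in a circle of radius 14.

The full circle has area πr² = π(14)² = 196*pi.
The sector covers 90° out of 360°, a fraction of 1/4.
Sector area = 196*pi × 1/4 = 49*pi.

49*pi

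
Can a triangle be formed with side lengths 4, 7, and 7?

Yes.
The triangle inequality requires that the sum of any two sides exceeds the third.
Here 4 + 7 = 11 > 7, so the condition is met.

Yes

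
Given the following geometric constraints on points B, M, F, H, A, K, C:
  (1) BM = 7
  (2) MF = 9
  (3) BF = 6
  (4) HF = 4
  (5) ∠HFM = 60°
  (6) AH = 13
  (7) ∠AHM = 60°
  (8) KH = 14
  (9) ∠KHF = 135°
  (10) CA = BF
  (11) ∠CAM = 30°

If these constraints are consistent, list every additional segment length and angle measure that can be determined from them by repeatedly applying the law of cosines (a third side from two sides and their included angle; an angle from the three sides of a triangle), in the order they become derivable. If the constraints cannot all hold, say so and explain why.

The constraints are consistent. Derivable facts, in order:
After 1 step:
- FK ≈ 17.06
- MH = √61
- ∠BFM = 50.98°
- ∠BMF = 41.75°
- ∠FBM = 87.27°
After 2 steps:
- MA ≈ 11.33
- ∠FHM = 93.67°
- ∠FKH = 9.54°
- ∠FMH = 26.33°
- ∠HFK = 35.46°
After 3 steps:
- MC ≈ 6.83
- ∠AMH = 83.36°
- ∠HAM = 36.64°
After 4 steps:
- ∠ACM = 123.95°
- ∠AMC = 26.05°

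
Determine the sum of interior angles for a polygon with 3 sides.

The sum of interior angles of an n-sided polygon is (n - 2) * 180.
For n = 3: (3 - 2) * 180 = 1 * 180 = 180 degrees.

180 degrees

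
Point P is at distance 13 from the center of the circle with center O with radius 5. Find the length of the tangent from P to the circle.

Let T be the point of tangency. Then OT ⊥ PT (radius ⊥ tangent).
In right triangle OTP: OP² = OT² + PT²
13² = 5² + PT²
PT² = 144, PT = 12

12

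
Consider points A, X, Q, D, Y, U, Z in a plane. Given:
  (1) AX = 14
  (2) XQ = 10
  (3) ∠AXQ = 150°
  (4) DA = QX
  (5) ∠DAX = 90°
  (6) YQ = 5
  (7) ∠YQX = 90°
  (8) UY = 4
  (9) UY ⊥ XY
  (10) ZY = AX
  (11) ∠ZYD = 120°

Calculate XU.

Step 1: By the law of cosines on triangle XQY: XY² = 10² + 5² − 2·10·5·cos(90°) = 125, so XY = 5·√5.
Step 2: By the law of cosines on triangle XYU: XU² = (5·√5)² + 4² − 2·5·√5·4·cos(90°) = 141, so XU = √141.

Therefore, the length of XU = √141.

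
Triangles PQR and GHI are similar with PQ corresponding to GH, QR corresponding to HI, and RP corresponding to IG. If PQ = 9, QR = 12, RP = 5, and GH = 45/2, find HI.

k = 45/2/9 = 5/2. HI = 5/2 * 12 = 30.

30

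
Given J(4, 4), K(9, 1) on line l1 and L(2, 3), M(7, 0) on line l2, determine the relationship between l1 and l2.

Slope of line 1: m1 = (1 - 4)/(9 - 4) = -3/5 = -3/5
Slope of line 2: m2 = (0 - 3)/(7 - 2) = -3/5 = -3/5
Since m1 = m2 = -3/5, the lines are parallel.

Parallel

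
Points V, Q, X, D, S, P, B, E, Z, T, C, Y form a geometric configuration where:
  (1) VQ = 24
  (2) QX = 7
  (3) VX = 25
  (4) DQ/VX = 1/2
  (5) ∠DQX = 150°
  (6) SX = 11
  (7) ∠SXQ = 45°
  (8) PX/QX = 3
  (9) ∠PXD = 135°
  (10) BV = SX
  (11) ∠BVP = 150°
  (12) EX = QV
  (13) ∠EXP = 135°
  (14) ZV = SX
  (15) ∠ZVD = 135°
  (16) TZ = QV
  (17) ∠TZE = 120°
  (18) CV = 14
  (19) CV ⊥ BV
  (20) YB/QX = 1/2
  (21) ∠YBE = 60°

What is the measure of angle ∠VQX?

Step 1: By the inverse law of cosines on triangle VQX: cos(∠VQX) = (24² + 7² − 25²) / (2·24·7) = 0/336 = 0, so ∠VQX = 90°.

Therefore, the measure of angle ∠VQX = 90°.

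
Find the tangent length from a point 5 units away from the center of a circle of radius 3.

tangent = √(d² - r²) = √(5² - 3²) = √(25 - 9) = √16 = 4

4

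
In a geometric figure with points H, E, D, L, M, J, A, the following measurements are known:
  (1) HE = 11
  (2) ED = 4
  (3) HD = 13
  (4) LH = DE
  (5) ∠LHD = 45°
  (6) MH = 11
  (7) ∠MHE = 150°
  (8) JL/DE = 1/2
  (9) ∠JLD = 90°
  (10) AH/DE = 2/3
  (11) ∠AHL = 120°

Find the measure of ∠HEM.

Step 1: By the law of cosines on triangle EHM: EM² = 11² + 11² − 2·11·11·cos(150°) = 451.58, so EM ≈ 21.25.
Step 2: By the inverse law of cosines on triangle HEM: cos(∠HEM) = (11² + 21.25² − 11²) / (2·11·21.25) = 451.58/467.51 = 0.9659, so ∠HEM = 15°.

Therefore, the measure of angle ∠HEM = 15°.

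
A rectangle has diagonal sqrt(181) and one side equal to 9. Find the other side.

The diagonal of a rectangle forms a right triangle with the two sides.
Rearranging the Pythagorean theorem: missing side = sqrt(d^2 - known^2).
= sqrt(181 - 81) = sqrt(100) = 10.

10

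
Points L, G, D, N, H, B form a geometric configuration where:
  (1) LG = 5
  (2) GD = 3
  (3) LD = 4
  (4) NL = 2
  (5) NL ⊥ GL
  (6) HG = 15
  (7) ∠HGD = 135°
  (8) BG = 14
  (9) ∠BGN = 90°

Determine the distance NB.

Step 1: By the law of cosines on triangle GLN: GN² = 5² + 2² − 2·5·2·cos(90°) = 29, so GN = √29.
Step 2: By the law of cosines on triangle NGB: NB² = √29² + 14² − 2·√29·14·cos(90°) = 225, so NB = 15.

Therefore, the length of NB = 15.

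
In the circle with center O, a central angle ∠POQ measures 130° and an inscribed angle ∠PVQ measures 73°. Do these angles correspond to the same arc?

By the inscribed angle theorem, the inscribed angle for a central angle of 130° should be 130° / 2 = 65°.
The given inscribed angle is 73°, which does not equal 65°.
Therefore, no, they do not correspond to the same arc.

No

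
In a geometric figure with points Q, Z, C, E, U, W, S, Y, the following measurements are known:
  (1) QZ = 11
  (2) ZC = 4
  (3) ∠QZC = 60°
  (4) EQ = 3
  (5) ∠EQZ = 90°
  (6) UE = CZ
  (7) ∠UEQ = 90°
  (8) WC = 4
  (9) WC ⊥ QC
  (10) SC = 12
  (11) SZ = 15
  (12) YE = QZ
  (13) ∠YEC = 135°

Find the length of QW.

Step 1: By the law of cosines on triangle CZQ: CQ² = 4² + 11² − 2·4·11·cos(60°) = 93, so CQ = √93.
Step 2: By the law of cosines on triangle QCW: QW² = √93² + 4² − 2·√93·4·cos(90°) = 109, so QW = √109.

Therefore, the length of QW = √109.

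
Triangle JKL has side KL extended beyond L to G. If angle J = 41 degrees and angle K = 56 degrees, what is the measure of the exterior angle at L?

The interior angle at L is 180 - 41 - 56 = 83 degrees.
The exterior angle and interior angle at L are supplementary:
Exterior angle = 180 - 83 = 97 degrees.

97 degrees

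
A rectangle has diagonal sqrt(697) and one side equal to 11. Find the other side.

Using the Pythagorean theorem: d^2 = a^2 + b^2
b^2 = d^2 - a^2
b^2 = 697 - 121
b^2 = 576
b = sqrt(576) = 24

24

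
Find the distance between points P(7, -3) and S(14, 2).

d = sqrt((14 - 7)^2 + (2 - -3)^2)
d = sqrt(7^2 + 5^2)
d = sqrt(49 + 25)
d = sqrt(74)

sqrt(74)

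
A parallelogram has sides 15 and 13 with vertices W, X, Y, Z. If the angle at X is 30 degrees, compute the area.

Area = 15 * 13 * sin(30°) = 195 * 1/2 = 195/2

195/2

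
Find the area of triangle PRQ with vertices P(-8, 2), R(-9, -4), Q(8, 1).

Using the Shoelace formula for a triangle:
Area = (1/2)|x0(y1 - y2) + x1(y2 - y0) + x2(y0 - y1)|
Area = (1/2)|-8(-4 - 1) + -9(1 - 2) + 8(2 - -4)|
Area = (1/2)|40 + 9 + 48|
Area = (1/2)|97|
Area = (1/2)(97)
Area = 97/2

97/2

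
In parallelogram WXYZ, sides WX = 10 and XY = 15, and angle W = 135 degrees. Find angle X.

In a parallelogram, consecutive angles are supplementary (sum to 180°).
angle X = 180 - angle W
angle X = 180 - 135
angle X = 45 degrees

45 degrees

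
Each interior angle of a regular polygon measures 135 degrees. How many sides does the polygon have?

The exterior angle is the supplement of the interior angle: 180 - 135 = 45 degrees.
Since the exterior angles of any convex polygon sum to 360 degrees, the number of sides is 360 / 45 = 8.

8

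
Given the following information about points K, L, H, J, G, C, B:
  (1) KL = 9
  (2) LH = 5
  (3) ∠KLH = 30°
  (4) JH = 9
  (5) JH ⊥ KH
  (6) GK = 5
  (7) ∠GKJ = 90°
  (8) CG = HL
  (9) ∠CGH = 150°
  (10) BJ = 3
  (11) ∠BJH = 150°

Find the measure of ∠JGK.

Step 1: By the law of cosines on triangle HLK: HK² = 5² + 9² − 2·5·9·cos(30°) = 28.06, so HK ≈ 5.3.
Step 2: By the law of cosines on triangle JHK: JK² = 9² + 5.3² − 2·9·5.3·cos(90°) = 109.06, so JK ≈ 10.44.
Step 3: By the law of cosines on triangle GKJ: GJ² = 5² + 10.44² − 2·5·10.44·cos(90°) = 134.06, so GJ ≈ 11.58.
Step 4: By the inverse law of cosines on triangle JGK: cos(∠JGK) = (11.58² + 5² − 10.44²) / (2·11.58·5) = 50/115.78 = 0.4318, so ∠JGK = 64.42°.

Therefore, the measure of angle ∠JGK = 64.42°.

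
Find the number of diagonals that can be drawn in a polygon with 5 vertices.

Each of the 5 vertices connects to 2 non-adjacent vertices via diagonals.
Total connections = 5 × 2 = 10, but each diagonal is counted twice.
Number of diagonals = 10 / 2 = 5.

5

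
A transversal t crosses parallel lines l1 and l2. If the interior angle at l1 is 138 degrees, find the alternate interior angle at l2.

Alternate interior angles lie on opposite sides of the transversal, between the parallel lines.
By the alternate interior angle theorem, they are equal: 138 degrees.

138 degrees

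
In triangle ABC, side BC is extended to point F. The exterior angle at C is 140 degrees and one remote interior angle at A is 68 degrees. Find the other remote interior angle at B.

angle B = 140 - 68 = 72 degrees (exterior angle theorem).

72 degrees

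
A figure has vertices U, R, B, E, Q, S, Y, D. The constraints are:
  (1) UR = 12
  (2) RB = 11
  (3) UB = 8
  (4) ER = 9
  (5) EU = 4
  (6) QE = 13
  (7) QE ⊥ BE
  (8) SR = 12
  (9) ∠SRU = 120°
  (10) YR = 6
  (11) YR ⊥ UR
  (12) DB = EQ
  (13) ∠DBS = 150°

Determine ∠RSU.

Step 1: By the law of cosines on triangle SRU: SU² = 12² + 12² − 2·12·12·cos(120°) = 432, so SU = 12·√3.
Step 2: By the inverse law of cosines on triangle RSU: cos(∠RSU) = (12² + (12·√3)² − 12²) / (2·12·12·√3) = 432/498.83 = 0.866, so ∠RSU = 30°.

Therefore, the measure of angle ∠RSU = 30°.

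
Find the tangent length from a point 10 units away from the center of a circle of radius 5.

Let T be the point of tangency. Then OT ⊥ AT (radius ⊥ tangent).
In right triangle OTA: OA² = OT² + AT²
10² = 5² + AT²
AT² = 75, AT = 5*sqrt(3)

5*sqrt(3)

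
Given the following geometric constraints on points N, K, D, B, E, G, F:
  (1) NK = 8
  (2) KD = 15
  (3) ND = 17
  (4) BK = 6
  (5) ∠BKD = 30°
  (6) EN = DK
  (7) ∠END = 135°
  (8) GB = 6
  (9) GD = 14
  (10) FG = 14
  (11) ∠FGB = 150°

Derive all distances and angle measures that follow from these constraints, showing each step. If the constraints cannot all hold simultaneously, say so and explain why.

The constraints are consistent.

From the given relations:
  EN = DK = 15

Step 1: From DK = 15, KB = 6, and ∠DKB = 30°, by the law of cosines:
  DB² = DK² + KB² - 2·DK·KB·cos(30°) = 225 + 36 - 155.9 = 105.1
  DB ≈ 10.25

Step 2: From DN = 17, NE = 15, and ∠DNE = 135°, by the law of cosines:
  DE² = DN² + NE² - 2·DN·NE·cos(135°) = 289 + 225 + 360.6 = 874.6
  DE ≈ 29.57

Step 3: From BG = 6, GF = 14, and ∠BGF = 150°, by the law of cosines:
  BF² = BG² + GF² - 2·BG·GF·cos(150°) = 36 + 196 + 145.5 = 377.5
  BF ≈ 19.43

Step 4: From ND = 17, NK = 8, DK = 15, by the inverse law of cosines:
  cos(∠DNK) = (ND² + NK² - DK²) / (2·ND·NK)
  ∠DNK = 61.93°

Step 5: From KD = 15, KN = 8, DN = 17, by the inverse law of cosines:
  cos(∠DKN) = (KD² + KN² - DN²) / (2·KD·KN)
  ∠DKN = 90°

Step 6: From DK = 15, DN = 17, KN = 8, by the inverse law of cosines:
  cos(∠KDN) = (DK² + DN² - KN²) / (2·DK·DN)
  ∠KDN = 28.07°

Step 7: From DB = 10.25, DG = 14, BG = 6, by the inverse law of cosines:
  cos(∠BDG) = (DB² + DG² - BG²) / (2·DB·DG)
  ∠BDG = 22.55°

Step 8: From DB = 10.25, DK = 15, BK = 6, by the inverse law of cosines:
  cos(∠BDK) = (DB² + DK² - BK²) / (2·DB·DK)
  ∠BDK = 17.01°

Step 9: From DE = 29.57, DN = 17, EN = 15, by the inverse law of cosines:
  cos(∠EDN) = (DE² + DN² - EN²) / (2·DE·DN)
  ∠EDN = 21.02°

Step 10: From BD = 10.25, BG = 6, DG = 14, by the inverse law of cosines:
  cos(∠DBG) = (BD² + BG² - DG²) / (2·BD·BG)
  ∠DBG = 116.49°

Step 11: From BD = 10.25, BK = 6, DK = 15, by the inverse law of cosines:
  cos(∠DBK) = (BD² + BK² - DK²) / (2·BD·BK)
  ∠DBK = 132.99°

Step 12: From BF = 19.43, BG = 6, FG = 14, by the inverse law of cosines:
  cos(∠FBG) = (BF² + BG² - FG²) / (2·BF·BG)
  ∠FBG = 21.12°

Step 13: From ED = 29.57, EN = 15, DN = 17, by the inverse law of cosines:
  cos(∠DEN) = (ED² + EN² - DN²) / (2·ED·EN)
  ∠DEN = 23.98°

Step 14: From GB = 6, GD = 14, BD = 10.25, by the inverse law of cosines:
  cos(∠BGD) = (GB² + GD² - BD²) / (2·GB·GD)
  ∠BGD = 40.95°

Step 15: From FB = 19.43, FG = 14, BG = 6, by the inverse law of cosines:
  cos(∠BFG) = (FB² + FG² - BG²) / (2·FB·FG)
  ∠BFG = 8.88°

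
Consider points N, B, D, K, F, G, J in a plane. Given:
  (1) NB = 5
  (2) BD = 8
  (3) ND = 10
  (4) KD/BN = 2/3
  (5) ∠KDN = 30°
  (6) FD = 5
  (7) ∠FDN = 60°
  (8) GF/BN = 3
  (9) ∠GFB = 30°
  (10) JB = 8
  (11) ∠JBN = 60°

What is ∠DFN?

Step 1: By the law of cosines on triangle FDN: FN² = 5² + 10² − 2·5·10·cos(60°) = 75, so FN = 5·√3.
Step 2: By the inverse law of cosines on triangle DFN: cos(∠DFN) = (5² + (5·√3)² − 10²) / (2·5·5·√3) = 0/86.6 = 0, so ∠DFN = 90°.

Therefore, the measure of angle ∠DFN = 90°.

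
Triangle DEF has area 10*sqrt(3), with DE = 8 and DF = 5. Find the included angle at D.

From the SAS area formula Area = (1/2)ab sin(C), rearranging gives sin(C) = 2*Area/(ab).
sin(C) = 2 * 10*sqrt(3) / (40) = sqrt(3)/2.
Therefore C = arcsin(sqrt(3)/2) = 60°.
Since sin(180° - C) = sin(C), the obtuse angle 120° gives the same area, so C = 60° or C = 120°.

60° or 120°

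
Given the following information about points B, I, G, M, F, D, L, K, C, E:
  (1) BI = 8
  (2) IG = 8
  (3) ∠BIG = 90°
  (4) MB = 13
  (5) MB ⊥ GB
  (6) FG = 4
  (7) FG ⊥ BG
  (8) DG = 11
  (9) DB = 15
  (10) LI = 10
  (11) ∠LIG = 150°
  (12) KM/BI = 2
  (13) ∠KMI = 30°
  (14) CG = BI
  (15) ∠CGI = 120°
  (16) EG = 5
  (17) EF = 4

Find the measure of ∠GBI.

Step 1: By the law of cosines on triangle BIG: BG² = 8² + 8² − 2·8·8·cos(90°) = 128, so BG = 8·√2.
Step 2: By the inverse law of cosines on triangle GBI: cos(∠GBI) = ((8·√2)² + 8² − 8²) / (2·8·√2·8) = 128/181.02 = 0.7071, so ∠GBI = 45°.

Therefore, the measure of angle ∠GBI = 45°.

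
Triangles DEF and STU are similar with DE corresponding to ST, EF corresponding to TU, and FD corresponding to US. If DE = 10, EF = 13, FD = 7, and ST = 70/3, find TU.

k = 70/3/10 = 7/3. TU = 7/3 * 13 = 91/3.

91/3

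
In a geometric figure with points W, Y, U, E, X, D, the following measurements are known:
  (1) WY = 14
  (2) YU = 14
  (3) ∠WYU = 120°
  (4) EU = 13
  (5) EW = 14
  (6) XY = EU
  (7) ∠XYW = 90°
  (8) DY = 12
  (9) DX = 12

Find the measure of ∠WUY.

Step 1: By the law of cosines on triangle UYW: UW² = 14² + 14² − 2·14·14·cos(120°) = 588, so UW = 14·√3.
Step 2: By the inverse law of cosines on triangle WUY: cos(∠WUY) = ((14·√3)² + 14² − 14²) / (2·14·√3·14) = 588/678.96 = 0.866, so ∠WUY = 30°.

Therefore, the measure of angle ∠WUY = 30°.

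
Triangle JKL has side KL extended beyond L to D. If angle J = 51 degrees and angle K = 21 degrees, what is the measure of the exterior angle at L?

The interior angle at L is 180 - 51 - 21 = 108 degrees.
The exterior angle and interior angle at L are supplementary:
Exterior angle = 180 - 108 = 72 degrees.

72 degrees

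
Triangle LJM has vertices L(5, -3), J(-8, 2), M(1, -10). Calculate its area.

The Shoelace formula computes the area from vertex coordinates by summing cross products.
For vertices (5,-3), (-8,2), (1,-10):
Signed sum = 5*2 - -8*-3 + -8*-10 - 1*2 + 1*-3 - 5*-10
= -14 + 78 + 47 = 111
Area = (1/2)|111| = 111/2.

111/2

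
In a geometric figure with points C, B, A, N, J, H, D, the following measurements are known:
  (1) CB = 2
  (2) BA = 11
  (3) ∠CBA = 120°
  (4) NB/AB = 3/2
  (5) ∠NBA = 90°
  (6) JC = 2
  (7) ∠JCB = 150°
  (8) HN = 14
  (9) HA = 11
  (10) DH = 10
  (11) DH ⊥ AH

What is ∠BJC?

Step 1: By the law of cosines on triangle JCB: JB² = 2² + 2² − 2·2·2·cos(150°) = 14.93, so JB ≈ 3.86.
Step 2: By the inverse law of cosines on triangle BJC: cos(∠BJC) = (3.86² + 2² − 2²) / (2·3.86·2) = 14.93/15.45 = 0.9659, so ∠BJC = 15°.

Therefore, the measure of angle ∠BJC = 15°.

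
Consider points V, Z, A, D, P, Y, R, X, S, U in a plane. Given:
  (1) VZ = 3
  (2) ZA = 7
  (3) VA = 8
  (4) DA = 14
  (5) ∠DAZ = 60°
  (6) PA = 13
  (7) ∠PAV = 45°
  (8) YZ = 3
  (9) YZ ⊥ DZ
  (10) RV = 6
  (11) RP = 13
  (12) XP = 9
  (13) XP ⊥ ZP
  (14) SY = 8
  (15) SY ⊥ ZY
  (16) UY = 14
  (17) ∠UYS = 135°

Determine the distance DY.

Step 1: By the law of cosines on triangle ZAD: ZD² = 7² + 14² − 2·7·14·cos(60°) = 147, so ZD = 7·√3.
Step 2: By the law of cosines on triangle DZY: DY² = (7·√3)² + 3² − 2·7·√3·3·cos(90°) = 156, so DY = 2·√39.

Therefore, the length of DY = 2·√39.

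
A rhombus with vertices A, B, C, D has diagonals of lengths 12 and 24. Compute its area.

Area = (12 * 24) / 2 = 288 / 2 = 144

144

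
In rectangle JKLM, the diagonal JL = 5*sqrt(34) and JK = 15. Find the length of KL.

The diagonal of a rectangle forms a right triangle with the two sides.
Rearranging the Pythagorean theorem: missing side = sqrt(d^2 - known^2).
= sqrt(850 - 225) = sqrt(625) = 25.

25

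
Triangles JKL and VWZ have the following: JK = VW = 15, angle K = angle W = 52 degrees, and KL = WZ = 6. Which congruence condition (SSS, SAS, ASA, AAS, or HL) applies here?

The given information matches SAS: Two pairs of corresponding sides and the included angle are equal (Side-Angle-Side).

SAS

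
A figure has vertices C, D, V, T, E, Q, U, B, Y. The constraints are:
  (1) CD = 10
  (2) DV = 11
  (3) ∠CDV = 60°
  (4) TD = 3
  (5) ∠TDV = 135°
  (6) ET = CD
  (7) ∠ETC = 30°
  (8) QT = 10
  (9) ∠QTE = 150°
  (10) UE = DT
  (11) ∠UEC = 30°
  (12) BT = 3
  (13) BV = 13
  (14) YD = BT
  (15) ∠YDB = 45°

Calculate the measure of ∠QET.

From the given relations: ET = CD = 10.
Step 1: By the law of cosines on triangle ETQ: EQ² = 10² + 10² − 2·10·10·cos(150°) = 373.21, so EQ ≈ 19.32.
Step 2: By the inverse law of cosines on triangle QET: cos(∠QET) = (19.32² + 10² − 10²) / (2·19.32·10) = 373.21/386.37 = 0.9659, so ∠QET = 15°.

Therefore, the measure of angle ∠QET = 15°.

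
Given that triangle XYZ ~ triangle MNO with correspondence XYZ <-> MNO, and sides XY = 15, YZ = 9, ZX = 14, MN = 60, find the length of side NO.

Since the triangles are similar, the ratio of corresponding sides is constant.
Scale factor k = MN / XY = 60 / 15 = 4
NO = k * YZ = 4 * 9 = 36

36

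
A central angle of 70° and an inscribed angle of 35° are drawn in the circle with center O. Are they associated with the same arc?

By the inscribed angle theorem, if both angles subtend the same arc, the inscribed angle must be half the central angle.
Half of 70° = 35°, which equals the given inscribed angle of 35°.
Therefore, yes, they correspond to the same arc.

Yes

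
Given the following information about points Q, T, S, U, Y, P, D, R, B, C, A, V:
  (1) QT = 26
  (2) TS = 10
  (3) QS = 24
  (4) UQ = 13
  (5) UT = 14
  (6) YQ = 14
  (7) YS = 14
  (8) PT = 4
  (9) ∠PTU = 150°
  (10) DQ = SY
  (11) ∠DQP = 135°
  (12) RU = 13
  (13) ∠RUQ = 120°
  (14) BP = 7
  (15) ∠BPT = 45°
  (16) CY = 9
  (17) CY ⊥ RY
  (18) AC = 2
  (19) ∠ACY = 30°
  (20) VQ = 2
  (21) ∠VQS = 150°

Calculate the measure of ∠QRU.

Step 1: By the law of cosines on triangle RUQ: RQ² = 13² + 13² − 2·13·13·cos(120°) = 507, so RQ = 13·√3.
Step 2: By the inverse law of cosines on triangle QRU: cos(∠QRU) = ((13·√3)² + 13² − 13²) / (2·13·√3·13) = 507/585.43 = 0.866, so ∠QRU = 30°.

Therefore, the measure of angle ∠QRU = 30°.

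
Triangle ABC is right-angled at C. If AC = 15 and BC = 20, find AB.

In a right triangle, the square of the hypotenuse equals the sum of the squares of the two legs.
The legs are 15 and 20, so the hypotenuse = sqrt(225 + 400) = sqrt(625) = 25.

25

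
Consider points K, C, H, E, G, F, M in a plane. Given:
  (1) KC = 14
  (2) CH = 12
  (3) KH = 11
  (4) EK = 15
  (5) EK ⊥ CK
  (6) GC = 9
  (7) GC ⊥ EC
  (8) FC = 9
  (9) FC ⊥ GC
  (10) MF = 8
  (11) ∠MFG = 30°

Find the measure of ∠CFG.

Step 1: By the law of cosines on triangle FCG: FG² = 9² + 9² − 2·9·9·cos(90°) = 162, so FG = 9·√2.
Step 2: By the inverse law of cosines on triangle CFG: cos(∠CFG) = (9² + (9·√2)² − 9²) / (2·9·9·√2) = 162/229.1 = 0.7071, so ∠CFG = 45°.

Therefore, the measure of angle ∠CFG = 45°.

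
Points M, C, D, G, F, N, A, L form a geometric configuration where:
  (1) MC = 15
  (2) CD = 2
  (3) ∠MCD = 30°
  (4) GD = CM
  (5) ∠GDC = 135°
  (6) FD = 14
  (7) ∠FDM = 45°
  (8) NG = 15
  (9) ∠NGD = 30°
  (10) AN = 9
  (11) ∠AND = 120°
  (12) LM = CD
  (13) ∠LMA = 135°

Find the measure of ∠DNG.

From the given relations: GD = CM = 15.
Step 1: By the law of cosines on triangle NGD: ND² = 15² + 15² − 2·15·15·cos(30°) = 60.29, so ND ≈ 7.76.
Step 2: By the inverse law of cosines on triangle DNG: cos(∠DNG) = (7.76² + 15² − 15²) / (2·7.76·15) = 60.29/232.94 = 0.2588, so ∠DNG = 75°.

Therefore, the measure of angle ∠DNG = 75°.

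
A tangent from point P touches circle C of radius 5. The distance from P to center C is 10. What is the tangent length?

Let T be the point of tangency. Then CT ⊥ PT (radius ⊥ tangent).
In right triangle CTP: CP² = CT² + PT²
10² = 5² + PT²
PT² = 75, PT = 5*sqrt(3)

5*sqrt(3)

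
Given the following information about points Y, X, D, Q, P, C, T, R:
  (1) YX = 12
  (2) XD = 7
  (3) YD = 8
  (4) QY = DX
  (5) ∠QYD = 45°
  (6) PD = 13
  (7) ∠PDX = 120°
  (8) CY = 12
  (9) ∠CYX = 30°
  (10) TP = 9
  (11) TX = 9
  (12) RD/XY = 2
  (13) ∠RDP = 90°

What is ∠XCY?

Step 1: By the law of cosines on triangle CYX: CX² = 12² + 12² − 2·12·12·cos(30°) = 38.58, so CX ≈ 6.21.
Step 2: By the inverse law of cosines on triangle XCY: cos(∠XCY) = (6.21² + 12² − 12²) / (2·6.21·12) = 38.58/149.08 = 0.2588, so ∠XCY = 75°.

Therefore, the measure of angle ∠XCY = 75°.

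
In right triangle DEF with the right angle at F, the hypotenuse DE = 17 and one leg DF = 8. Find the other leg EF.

Rearranging the Pythagorean theorem to solve for the unknown leg:
leg^2 = hypotenuse^2 - known_leg^2 = 289 - 64 = 225
leg = sqrt(225) = 15.

15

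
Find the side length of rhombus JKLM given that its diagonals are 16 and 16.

In a rhombus, the diagonals bisect each other perpendicularly, creating four congruent right triangles.
Each triangle has legs 8 (half of 16) and 8 (half of 16).
The hypotenuse of each right triangle is a side of the rhombus:
side = sqrt(8^2 + 8^2) = sqrt(128) = 8*sqrt(2)

8*sqrt(2)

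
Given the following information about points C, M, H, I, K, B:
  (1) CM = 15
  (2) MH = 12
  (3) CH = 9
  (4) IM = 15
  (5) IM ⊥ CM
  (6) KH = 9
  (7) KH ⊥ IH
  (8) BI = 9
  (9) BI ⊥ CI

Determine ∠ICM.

Step 1: By the law of cosines on triangle CMI: CI² = 15² + 15² − 2·15·15·cos(90°) = 450, so CI = 15·√2.
Step 2: By the inverse law of cosines on triangle ICM: cos(∠ICM) = ((15·√2)² + 15² − 15²) / (2·15·√2·15) = 450/636.4 = 0.7071, so ∠ICM = 45°.

Therefore, the measure of angle ∠ICM = 45°.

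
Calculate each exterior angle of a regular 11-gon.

Each exterior angle of a regular n-gon is 360 / n.
For n = 11: 360 / 11 = 360/11 degrees.

360/11 degrees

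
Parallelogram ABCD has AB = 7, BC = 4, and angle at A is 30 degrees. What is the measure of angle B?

Opposite sides of a parallelogram are parallel, so consecutive angles form co-interior angles on a transversal.
Co-interior angles sum to 180°, giving angle B = 180 - 30 = 150 degrees.

150 degrees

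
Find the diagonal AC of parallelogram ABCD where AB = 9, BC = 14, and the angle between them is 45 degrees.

Using the law of cosines:
d^2 = 9^2 + 14^2 - 2(9)(14)cos(45 degrees)
d^2 = 81 + 196 - 252*sqrt(2)/2
d^2 = 277 - 126*sqrt(2)
d = sqrt(277 - 126*sqrt(2))

sqrt(277 - 126*sqrt(2))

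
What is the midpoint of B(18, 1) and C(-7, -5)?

M = ((x₁ + x₂)/2, (y₁ + y₂)/2)
= ((18 + -7)/2, (1 + -5)/2)
= (11/2, -4/2) = (11/2, -2)

(11/2, -2)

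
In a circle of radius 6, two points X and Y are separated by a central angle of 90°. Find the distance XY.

Chord = 2(6) sin(45°) = 6*sqrt(2)

6*sqrt(2)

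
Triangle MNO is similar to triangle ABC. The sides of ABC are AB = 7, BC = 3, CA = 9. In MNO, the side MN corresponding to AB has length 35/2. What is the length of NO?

Since the triangles are similar, the ratio of corresponding sides is constant.
Scale factor k = MN / AB = 35/2 / 7 = 5/2
NO = k * BC = 5/2 * 3 = 15/2

15/2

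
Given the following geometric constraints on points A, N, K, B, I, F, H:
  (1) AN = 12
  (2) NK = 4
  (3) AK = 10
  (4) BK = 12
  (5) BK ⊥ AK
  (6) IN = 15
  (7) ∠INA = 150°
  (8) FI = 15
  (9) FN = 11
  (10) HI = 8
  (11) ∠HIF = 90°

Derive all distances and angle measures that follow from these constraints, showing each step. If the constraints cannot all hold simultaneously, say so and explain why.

The constraints are consistent.

Step 1: From AK = 10, KB = 12, and ∠AKB = 90°, by the law of cosines:
  AB² = AK² + KB² - 2·AK·KB·cos(90°) = 100 + 144 - 0 = 244
  AB = 2·√61

Step 2: From AN = 12, NI = 15, and ∠ANI = 150°, by the law of cosines:
  AI² = AN² + NI² - 2·AN·NI·cos(150°) = 144 + 225 + 311.8 = 680.8
  AI ≈ 26.09

Step 3: From FI = 15, IH = 8, and ∠FIH = 90°, by the law of cosines:
  FH² = FI² + IH² - 2·FI·IH·cos(90°) = 225 + 64 - 0 = 289
  FH = 17

Step 4: From AK = 10, AN = 12, KN = 4, by the inverse law of cosines:
  cos(∠KAN) = (AK² + AN² - KN²) / (2·AK·AN)
  ∠KAN = 18.19°

Step 5: From NA = 12, NK = 4, AK = 10, by the inverse law of cosines:
  cos(∠ANK) = (NA² + NK² - AK²) / (2·NA·NK)
  ∠ANK = 51.32°

Step 6: From NF = 11, NI = 15, FI = 15, by the inverse law of cosines:
  cos(∠FNI) = (NF² + NI² - FI²) / (2·NF·NI)
  ∠FNI = 68.49°

Step 7: From KA = 10, KN = 4, AN = 12, by the inverse law of cosines:
  cos(∠AKN) = (KA² + KN² - AN²) / (2·KA·KN)
  ∠AKN = 110.49°

Step 8: From IF = 15, IN = 15, FN = 11, by the inverse law of cosines:
  cos(∠FIN) = (IF² + IN² - FN²) / (2·IF·IN)
  ∠FIN = 43.02°

Step 9: From FI = 15, FN = 11, IN = 15, by the inverse law of cosines:
  cos(∠IFN) = (FI² + FN² - IN²) / (2·FI·FN)
  ∠IFN = 68.49°

Step 10: From AB = 2·√61, AK = 10, BK = 12, by the inverse law of cosines:
  cos(∠BAK) = (AB² + AK² - BK²) / (2·AB·AK)
  ∠BAK = 50.19°

Step 11: From AI = 26.09, AN = 12, IN = 15, by the inverse law of cosines:
  cos(∠IAN) = (AI² + AN² - IN²) / (2·AI·AN)
  ∠IAN = 16.71°

Step 12: From BA = 2·√61, BK = 12, AK = 10, by the inverse law of cosines:
  cos(∠ABK) = (BA² + BK² - AK²) / (2·BA·BK)
  ∠ABK = 39.81°

Step 13: From IA = 26.09, IN = 15, AN = 12, by the inverse law of cosines:
  cos(∠AIN) = (IA² + IN² - AN²) / (2·IA·IN)
  ∠AIN = 13.29°

Step 14: From FH = 17, FI = 15, HI = 8, by the inverse law of cosines:
  cos(∠HFI) = (FH² + FI² - HI²) / (2·FH·FI)
  ∠HFI = 28.07°

Step 15: From HF = 17, HI = 8, FI = 15, by the inverse law of cosines:
  cos(∠FHI) = (HF² + HI² - FI²) / (2·HF·HI)
  ∠FHI = 61.93°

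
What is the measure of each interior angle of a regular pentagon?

Each interior angle of a regular n-gon is (n - 2) * 180 / n.
For n = 5: (5 - 2) * 180 / 5 = 540/5 = 108 degrees.

108 degrees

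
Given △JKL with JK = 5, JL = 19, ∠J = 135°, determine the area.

When two sides and the included angle are known, the area formula is (1/2)ab sin(C).
The height from one side to the opposite vertex is 19 sin(135°) = 19*sqrt(2)/2.
Area = (1/2) * 5 * 19*sqrt(2)/2 = 95*sqrt(2)/4.

95*sqrt(2)/4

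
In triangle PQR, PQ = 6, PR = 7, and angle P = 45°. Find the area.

Area = (1/2) * PQ * PR * sin(P)
Area = (1/2) * 6 * 7 * sin(45°)
Area = (1/2) * 6 * 7 * sqrt(2)/2
Area = 21*sqrt(2)/2

21*sqrt(2)/2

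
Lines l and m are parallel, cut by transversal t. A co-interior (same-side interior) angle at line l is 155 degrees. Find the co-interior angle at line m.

Co-interior angles sum to 180: 180 - 155 = 25 degrees.

25 degrees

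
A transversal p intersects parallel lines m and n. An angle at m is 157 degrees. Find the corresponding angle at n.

Corresponding angles are equal: 157 degrees.

157 degrees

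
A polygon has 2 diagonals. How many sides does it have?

Using d = n(n - 3)/2, we solve 2 = n(n - 3)/2.
So n(n - 3) = 4.
Testing n = 4: 4 * 1 = 4 = 4. Correct.
The polygon has 4 sides.

4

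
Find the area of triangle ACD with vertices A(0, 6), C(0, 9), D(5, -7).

Shoelace: Area = (1/2)|0(9--7) + 0(-7-6) + 5(6-9)| = (1/2)(15) = 15/2

15/2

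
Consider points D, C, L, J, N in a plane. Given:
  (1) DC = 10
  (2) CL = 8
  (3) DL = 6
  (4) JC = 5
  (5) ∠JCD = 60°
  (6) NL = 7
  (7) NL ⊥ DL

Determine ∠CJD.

Step 1: By the law of cosines on triangle JCD: JD² = 5² + 10² − 2·5·10·cos(60°) = 75, so JD = 5·√3.
Step 2: By the inverse law of cosines on triangle CJD: cos(∠CJD) = (5² + (5·√3)² − 10²) / (2·5·5·√3) = 0/86.6 = 0, so ∠CJD = 90°.

Therefore, the measure of angle ∠CJD = 90°.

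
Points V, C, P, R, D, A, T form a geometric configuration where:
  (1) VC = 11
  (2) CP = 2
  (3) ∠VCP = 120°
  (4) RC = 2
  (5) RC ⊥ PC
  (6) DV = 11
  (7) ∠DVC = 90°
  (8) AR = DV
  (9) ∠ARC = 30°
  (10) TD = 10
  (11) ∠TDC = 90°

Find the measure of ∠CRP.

Step 1: By the law of cosines on triangle RCP: RP² = 2² + 2² − 2·2·2·cos(90°) = 8, so RP = 2·√2.
Step 2: By the inverse law of cosines on triangle CRP: cos(∠CRP) = (2² + (2·√2)² − 2²) / (2·2·2·√2) = 8/11.31 = 0.7071, so ∠CRP = 45°.

Therefore, the measure of angle ∠CRP = 45°.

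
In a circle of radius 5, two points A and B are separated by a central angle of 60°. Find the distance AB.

Chord length = 2r sin(θ/2)
= 2 × 5 × sin(60°/2)
= 2 × 5 × sin(30°)
= 5

5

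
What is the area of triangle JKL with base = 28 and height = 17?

A triangle's area is half the area of a rectangle with the same base and height.
Area = (1/2) * 28 * 17 = 238.

238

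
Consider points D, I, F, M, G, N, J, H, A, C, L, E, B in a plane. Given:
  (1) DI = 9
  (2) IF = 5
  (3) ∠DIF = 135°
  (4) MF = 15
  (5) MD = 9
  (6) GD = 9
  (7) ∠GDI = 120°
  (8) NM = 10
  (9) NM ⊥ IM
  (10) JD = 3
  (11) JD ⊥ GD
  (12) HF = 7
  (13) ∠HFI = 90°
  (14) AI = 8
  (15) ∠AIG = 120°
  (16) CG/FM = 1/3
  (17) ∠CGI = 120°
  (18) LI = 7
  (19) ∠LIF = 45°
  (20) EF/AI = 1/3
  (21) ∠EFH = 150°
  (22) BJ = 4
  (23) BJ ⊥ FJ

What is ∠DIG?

Step 1: By the law of cosines on triangle IDG: IG² = 9² + 9² − 2·9·9·cos(120°) = 243, so IG = 9·√3.
Step 2: By the inverse law of cosines on triangle DIG: cos(∠DIG) = (9² + (9·√3)² − 9²) / (2·9·9·√3) = 243/280.59 = 0.866, so ∠DIG = 30°.

Therefore, the measure of angle ∠DIG = 30°.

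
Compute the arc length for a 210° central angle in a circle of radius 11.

Arc length = 2πr × θ/360
= 2π × 11 × 7/12
= 77*pi/6

77*pi/6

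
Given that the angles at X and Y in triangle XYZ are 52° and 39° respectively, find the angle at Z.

angle Z = 180 - 52 - 39 = 89 degrees.

89 degrees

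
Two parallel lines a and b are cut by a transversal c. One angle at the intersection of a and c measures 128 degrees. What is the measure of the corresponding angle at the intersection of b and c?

Corresponding angles formed by parallel lines and a transversal are equal.
The given angle is 128 degrees.
The corresponding angle = 128 degrees.

128 degrees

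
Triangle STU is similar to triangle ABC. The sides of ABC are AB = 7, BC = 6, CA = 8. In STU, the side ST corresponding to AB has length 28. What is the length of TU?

k = 28/7 = 4. TU = 4 * 6 = 24.

24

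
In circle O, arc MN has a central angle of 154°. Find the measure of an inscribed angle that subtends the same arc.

An inscribed angle intercepts an arc from a point on the circle, while the central angle intercepts the same arc from the center.
The inscribed angle is always half the central angle: 154° / 2 = 77°.

77°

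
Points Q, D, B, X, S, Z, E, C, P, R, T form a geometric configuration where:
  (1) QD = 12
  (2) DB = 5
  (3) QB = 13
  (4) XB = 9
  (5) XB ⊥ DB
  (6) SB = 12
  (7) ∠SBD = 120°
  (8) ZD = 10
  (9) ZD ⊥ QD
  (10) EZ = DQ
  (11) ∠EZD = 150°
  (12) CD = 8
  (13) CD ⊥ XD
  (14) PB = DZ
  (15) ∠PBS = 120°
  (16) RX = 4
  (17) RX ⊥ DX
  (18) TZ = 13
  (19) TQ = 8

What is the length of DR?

Step 1: By the law of cosines on triangle DBX: DX² = 5² + 9² − 2·5·9·cos(90°) = 106, so DX = √106.
Step 2: By the law of cosines on triangle DXR: DR² = √106² + 4² − 2·√106·4·cos(90°) = 122, so DR = √122.

Therefore, the length of DR = √122.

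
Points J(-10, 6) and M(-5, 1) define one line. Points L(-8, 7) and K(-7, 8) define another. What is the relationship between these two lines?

Slope of line 1: m1 = (1 - 6)/(-5 - -10) = -5/5 = -1
Slope of line 2: m2 = (8 - 7)/(-7 - -8) = 1/1 = 1
m1 * m2 = (-1) * (1) = -1 = -1, so the lines are perpendicular.

Perpendicular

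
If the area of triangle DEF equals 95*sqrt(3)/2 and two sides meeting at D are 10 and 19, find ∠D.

Area = (1/2) * a * b * sin(C)
sin(C) = 2 * Area / (a * b)
sin(C) = 2 * 95*sqrt(3)/2 / (10 * 19)
sin(C) = sqrt(3)/2
C = arcsin(sqrt(3)/2) = 60°
Since sin(180° - C) = sin(C), the obtuse angle 120° gives the same area, so C = 60° or C = 120°.

60° or 120°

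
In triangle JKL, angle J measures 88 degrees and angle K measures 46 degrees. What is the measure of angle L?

By the triangle angle sum property, the three interior angles of any triangle add up to 180°.
We know angle J = 88° and angle K = 46°, so their sum is 134°.
Therefore angle L = 180° - 134° = 46°.

46 degrees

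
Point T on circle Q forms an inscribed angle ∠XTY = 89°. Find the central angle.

By the inscribed angle theorem, the central angle is twice the inscribed angle.
Central angle = 2 × 89° = 178°

178°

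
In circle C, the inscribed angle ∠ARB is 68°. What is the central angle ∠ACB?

The inscribed angle theorem states that a central angle is always twice any inscribed angle that subtends the same arc.
Since the inscribed angle is 68°, the central angle = 2 × 68° = 136°.

136°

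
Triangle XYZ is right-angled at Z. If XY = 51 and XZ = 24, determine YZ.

By the Pythagorean theorem: YZ^2 = XY^2 - XZ^2
YZ^2 = 51^2 - 24^2 = 2601 - 576 = 2025
YZ = sqrt(2025) = 45

45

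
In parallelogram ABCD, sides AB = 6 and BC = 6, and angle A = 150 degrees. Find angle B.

Opposite sides of a parallelogram are parallel, so consecutive angles form co-interior angles on a transversal.
Co-interior angles sum to 180°, giving angle B = 180 - 150 = 30 degrees.

30 degrees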